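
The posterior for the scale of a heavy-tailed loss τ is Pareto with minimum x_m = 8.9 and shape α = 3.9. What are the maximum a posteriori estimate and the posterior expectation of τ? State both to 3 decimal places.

maximum a posteriori estimate = 8.900, posterior expectation = 11.969

The Pareto density is strictly decreasing on [x_m, ∞), so the mode is x_m = 8.900.
Mean = α·x_m/(α−1) = 3.9·8.9/2.9 = 11.969.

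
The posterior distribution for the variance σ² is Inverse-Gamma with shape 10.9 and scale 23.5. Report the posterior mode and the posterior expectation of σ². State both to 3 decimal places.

MAP = 1.975, posterior mean = 2.374

Mode = β/(α+1) = 23.5/11.9 = 1.975.
Mean = β/(α−1) = 23.5/9.9 = 2.374.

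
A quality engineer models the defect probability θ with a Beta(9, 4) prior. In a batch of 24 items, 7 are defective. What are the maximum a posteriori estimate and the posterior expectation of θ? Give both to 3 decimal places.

θ_MAP = 0.429, E[θ|data] = 0.432

Posterior: Beta(9+7, 4+17) = Beta(16, 21).
Mode = (16−1)/(16+21−2) = 15/35 = 0.429.
Mean = 16/(16+21) = 16/37 = 0.432.
Mean > mode: the posterior has a right tail.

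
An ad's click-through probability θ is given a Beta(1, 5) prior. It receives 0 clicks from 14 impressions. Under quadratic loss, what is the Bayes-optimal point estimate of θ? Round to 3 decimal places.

0.050

Posterior: Beta(1+0, 5+14) = Beta(1, 19).
Since α = 1 ≤ 1 and β > 1, the Beta density is monotone decreasing on [0,1]; the mode is at 0.
Mean = 1/(1+19) = 0.050.
Quadratic loss ⇒ the optimal estimator is the posterior mean.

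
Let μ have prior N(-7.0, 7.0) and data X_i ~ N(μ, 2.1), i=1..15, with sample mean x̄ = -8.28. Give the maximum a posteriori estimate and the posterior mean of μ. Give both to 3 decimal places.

Posterior for μ is Normal. Precision-weighted mean: (1/7.0·-7.0 + 15/2.1·-8.28) / (1/7.0 + 15/2.1) = -8.255.
A Normal posterior is symmetric, so mode = mean.

μ_MAP = -8.255, E[μ|data] = -8.255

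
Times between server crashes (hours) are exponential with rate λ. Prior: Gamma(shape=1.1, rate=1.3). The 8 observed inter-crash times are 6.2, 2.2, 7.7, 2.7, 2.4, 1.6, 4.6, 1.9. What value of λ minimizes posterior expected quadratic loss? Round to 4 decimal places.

0.2974

Σ times = 29.3. Posterior: Gamma(shape = 1.1+8 = 9.1, rate = 1.3+29.3 = 30.6).
Mode = (α−1)/β = 8.1/30.6 = 0.2647.
Mean = α/β = 9.1/30.6 = 0.2974.
Quadratic loss ⇒ the optimal estimator is the posterior mean.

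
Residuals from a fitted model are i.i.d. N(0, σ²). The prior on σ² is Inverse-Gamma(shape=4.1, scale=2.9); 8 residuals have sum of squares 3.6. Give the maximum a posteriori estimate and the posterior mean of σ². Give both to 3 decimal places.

maximum a posteriori estimate = 0.516, posterior mean = 0.662

Posterior: Inverse-Gamma(shape = 4.1+8/2 = 8.1, scale = 2.9+3.6/2 = 4.7).
Mode = β/(α+1) = 4.7/9.1 = 0.516.
Mean = β/(α−1) = 4.7/7.1 = 0.662.
Right-skewed posterior ⇒ mode < mean.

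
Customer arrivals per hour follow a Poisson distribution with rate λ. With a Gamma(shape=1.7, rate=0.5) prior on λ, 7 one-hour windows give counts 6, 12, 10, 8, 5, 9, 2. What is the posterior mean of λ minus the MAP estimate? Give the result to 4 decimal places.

0.1333

Σ counts = 52. Posterior: Gamma(shape = 1.7+52 = 53.7, rate = 0.5+7 = 7.5).
Mode = (α−1)/β = 52.7/7.5 = 7.0267.
Mean = α/β = 53.7/7.5 = 7.1600.
Difference = 7.1600 − 7.0267 = 0.1333.
Mean > mode: the posterior has a right tail.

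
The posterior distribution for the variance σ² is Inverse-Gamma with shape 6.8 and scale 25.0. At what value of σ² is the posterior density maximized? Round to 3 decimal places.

Mode = β/(α+1) = 25.0/7.8 = 3.205.
Mean = β/(α−1) = 25.0/5.8 = 4.310.
This is the posterior mode — the MAP estimate.

3.205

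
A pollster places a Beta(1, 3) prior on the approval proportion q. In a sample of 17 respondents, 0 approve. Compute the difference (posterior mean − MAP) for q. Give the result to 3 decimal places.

Posterior: Beta(1+0, 3+17) = Beta(1, 20).
Since α = 1 ≤ 1 and β > 1, the Beta density is monotone decreasing on [0,1]; the mode is at 0.
Mean = 1/(1+20) = 0.048.
Difference = 0.048 − 0.000 = 0.048.
Mean > mode: the posterior has a right tail.

0.048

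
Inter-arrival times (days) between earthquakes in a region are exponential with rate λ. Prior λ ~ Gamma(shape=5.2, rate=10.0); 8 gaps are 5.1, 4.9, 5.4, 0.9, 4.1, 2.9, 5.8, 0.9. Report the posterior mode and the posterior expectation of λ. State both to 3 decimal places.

MAP = 0.305; posterior mean = 0.330

Σ times = 30.0. Posterior: Gamma(shape = 5.2+8 = 13.2, rate = 10.0+30.0 = 40.0).
Mode = (α−1)/β = 12.2/40.0 = 0.305.
Mean = α/β = 13.2/40.0 = 0.330.
Mean > mode: the posterior has a right tail.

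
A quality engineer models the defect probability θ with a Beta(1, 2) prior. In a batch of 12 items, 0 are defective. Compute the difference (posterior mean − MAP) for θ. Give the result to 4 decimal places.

Posterior: Beta(1+0, 2+12) = Beta(1, 14).
Since α = 1 ≤ 1 and β > 1, the Beta density is monotone decreasing on [0,1]; the mode is at 0.
Mean = 1/(1+14) = 0.0667.
Difference = 0.0667 − 0.0000 = 0.0667.
The mean is pulled above the mode by the posterior's right skew.

0.0667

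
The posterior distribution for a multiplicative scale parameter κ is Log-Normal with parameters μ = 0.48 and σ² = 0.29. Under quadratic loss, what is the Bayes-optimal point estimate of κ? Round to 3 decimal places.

Mode = exp(μ − σ²) = exp(0.19) = 1.209.
Mean = exp(μ + σ²/2) = exp(0.625) = 1.868.
Quadratic loss ⇒ the optimal estimator is the posterior mean.

1.868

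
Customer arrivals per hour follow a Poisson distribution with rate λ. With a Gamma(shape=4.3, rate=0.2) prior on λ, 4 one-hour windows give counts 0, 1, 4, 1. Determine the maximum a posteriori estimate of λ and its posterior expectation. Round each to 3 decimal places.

λ_MAP = 2.214, E[λ|data] = 2.452

Σ counts = 6. Posterior: Gamma(shape = 4.3+6 = 10.3, rate = 0.2+4 = 4.2).
Mode = (α−1)/β = 9.3/4.2 = 2.214.
Mean = α/β = 10.3/4.2 = 2.452.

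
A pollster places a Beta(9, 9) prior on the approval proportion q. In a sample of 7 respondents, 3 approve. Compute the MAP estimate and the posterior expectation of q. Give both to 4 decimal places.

MAP estimate = 0.4783, posterior expectation = 0.4800

Posterior: Beta(9+3, 9+4) = Beta(12, 13).
Mode = (12−1)/(12+13−2) = 11/23 = 0.4783.
Mean = 12/(12+13) = 12/25 = 0.4800.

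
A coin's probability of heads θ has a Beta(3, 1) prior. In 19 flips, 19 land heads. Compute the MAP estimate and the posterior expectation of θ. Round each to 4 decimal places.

MAP = 1.0000; posterior mean = 0.9565

Posterior: Beta(3+19, 1+0) = Beta(22, 1).
Since β = 1 ≤ 1 and α > 1, the Beta density is monotone increasing on [0,1]; the mode is at 1.
Mean = 22/(22+1) = 0.9565.
Mode > mean: the posterior has a left tail.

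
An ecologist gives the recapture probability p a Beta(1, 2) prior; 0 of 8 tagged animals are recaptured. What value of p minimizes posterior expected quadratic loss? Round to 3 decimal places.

Posterior: Beta(1+0, 2+8) = Beta(1, 10).
Since α = 1 ≤ 1 and β > 1, the Beta density is monotone decreasing on [0,1]; the mode is at 0.
Mean = 1/(1+10) = 0.091.
Quadratic loss ⇒ the optimal estimator is the posterior mean.

0.091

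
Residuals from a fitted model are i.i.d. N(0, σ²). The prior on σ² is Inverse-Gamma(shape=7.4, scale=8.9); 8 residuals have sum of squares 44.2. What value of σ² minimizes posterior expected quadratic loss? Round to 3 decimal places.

Posterior: Inverse-Gamma(shape = 7.4+8/2 = 11.4, scale = 8.9+44.2/2 = 31.0).
Mode = β/(α+1) = 31.0/12.4 = 2.500.
Mean = β/(α−1) = 31.0/10.4 = 2.981.
Quadratic loss ⇒ the optimal estimator is the posterior mean.

2.981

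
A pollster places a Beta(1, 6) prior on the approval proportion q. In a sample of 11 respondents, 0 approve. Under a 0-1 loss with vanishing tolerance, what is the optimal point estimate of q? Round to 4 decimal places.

Posterior: Beta(1+0, 6+11) = Beta(1, 17).
Since α = 1 ≤ 1 and β > 1, the Beta density is monotone decreasing on [0,1]; the mode is at 0.
Mean = 1/(1+17) = 0.0556.
This is the posterior mode — the MAP estimate.

0.0000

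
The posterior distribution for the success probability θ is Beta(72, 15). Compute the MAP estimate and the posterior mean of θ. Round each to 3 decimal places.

Mode = (72−1)/(72+15−2) = 71/85 = 0.835.
Mean = 72/(72+15) = 72/87 = 0.828.

MAP estimate = 0.835, posterior mean = 0.828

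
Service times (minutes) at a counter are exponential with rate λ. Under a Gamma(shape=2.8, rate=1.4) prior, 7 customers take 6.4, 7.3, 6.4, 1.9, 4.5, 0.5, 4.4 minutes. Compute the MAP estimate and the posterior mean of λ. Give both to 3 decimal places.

MAP = 0.268, posterior mean = 0.299

Σ times = 31.4. Posterior: Gamma(shape = 2.8+7 = 9.8, rate = 1.4+31.4 = 32.8).
Mode = (α−1)/β = 8.8/32.8 = 0.268.
Mean = α/β = 9.8/32.8 = 0.299.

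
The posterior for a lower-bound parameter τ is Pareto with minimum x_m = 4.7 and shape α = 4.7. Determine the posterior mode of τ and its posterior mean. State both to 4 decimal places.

The Pareto density is strictly decreasing on [x_m, ∞), so the mode is x_m = 4.7000.
Mean = α·x_m/(α−1) = 4.7·4.7/3.7 = 5.9703.
Right-skewed posterior ⇒ mode < mean.

MAP = 4.7000, posterior mean = 5.9703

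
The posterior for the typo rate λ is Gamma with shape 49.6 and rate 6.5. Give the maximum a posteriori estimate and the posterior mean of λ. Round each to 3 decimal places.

Mode = (α−1)/β = 48.6/6.5 = 7.477.
Mean = α/β = 49.6/6.5 = 7.631.
Right-skewed posterior ⇒ mode < mean.

λ_MAP = 7.477, E[λ|data] = 7.631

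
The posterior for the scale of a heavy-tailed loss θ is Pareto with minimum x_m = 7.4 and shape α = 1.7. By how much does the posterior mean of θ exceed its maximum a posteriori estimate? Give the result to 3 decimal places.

10.571

The Pareto density is strictly decreasing on [x_m, ∞), so the mode is x_m = 7.400.
Mean = α·x_m/(α−1) = 1.7·7.4/0.7 = 17.971.
Difference = 17.971 − 7.400 = 10.571.
Mean > mode: the posterior has a right tail.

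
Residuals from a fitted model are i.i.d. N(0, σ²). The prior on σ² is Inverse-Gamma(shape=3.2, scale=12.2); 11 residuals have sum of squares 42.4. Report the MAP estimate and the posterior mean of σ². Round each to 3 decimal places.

Posterior: Inverse-Gamma(shape = 3.2+11/2 = 8.7, scale = 12.2+42.4/2 = 33.4).
Mode = β/(α+1) = 33.4/9.7 = 3.443.
Mean = β/(α−1) = 33.4/7.7 = 4.338.
Right-skewed posterior ⇒ mode < mean.

MAP = 3.443; posterior mean = 4.338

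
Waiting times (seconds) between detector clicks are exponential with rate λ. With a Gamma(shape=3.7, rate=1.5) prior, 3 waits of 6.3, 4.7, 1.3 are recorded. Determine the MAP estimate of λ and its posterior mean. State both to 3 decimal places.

MAP: 0.413. Posterior mean: 0.486.

Σ times = 12.3. Posterior: Gamma(shape = 3.7+3 = 6.7, rate = 1.5+12.3 = 13.8).
Mode = (α−1)/β = 5.7/13.8 = 0.413.
Mean = α/β = 6.7/13.8 = 0.486.
The mean is pulled above the mode by the posterior's right skew.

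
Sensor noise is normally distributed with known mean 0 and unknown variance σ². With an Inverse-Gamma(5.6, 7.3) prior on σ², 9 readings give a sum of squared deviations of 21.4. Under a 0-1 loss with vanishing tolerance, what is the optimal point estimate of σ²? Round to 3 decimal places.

1.622

Posterior: Inverse-Gamma(shape = 5.6+9/2 = 10.1, scale = 7.3+21.4/2 = 18.0).
Mode = β/(α+1) = 18.0/11.1 = 1.622.
Mean = β/(α−1) = 18.0/9.1 = 1.978.
This is the posterior mode — the MAP estimate.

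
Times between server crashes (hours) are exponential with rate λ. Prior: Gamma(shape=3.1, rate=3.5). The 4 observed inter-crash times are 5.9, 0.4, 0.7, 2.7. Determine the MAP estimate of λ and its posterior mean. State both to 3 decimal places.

MAP = 0.462; posterior mean = 0.538

Σ times = 9.7. Posterior: Gamma(shape = 3.1+4 = 7.1, rate = 3.5+9.7 = 13.2).
Mode = (α−1)/β = 6.1/13.2 = 0.462.
Mean = α/β = 7.1/13.2 = 0.538.
Mean > mode: the posterior has a right tail.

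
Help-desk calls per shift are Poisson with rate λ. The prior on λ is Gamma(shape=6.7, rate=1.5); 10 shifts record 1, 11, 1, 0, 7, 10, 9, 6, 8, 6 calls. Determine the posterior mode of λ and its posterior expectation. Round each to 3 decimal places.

Σ counts = 59. Posterior: Gamma(shape = 6.7+59 = 65.7, rate = 1.5+10 = 11.5).
Mode = (α−1)/β = 64.7/11.5 = 5.626.
Mean = α/β = 65.7/11.5 = 5.713.
Right-skewed posterior ⇒ mode < mean.

MAP = 5.626; posterior mean = 5.713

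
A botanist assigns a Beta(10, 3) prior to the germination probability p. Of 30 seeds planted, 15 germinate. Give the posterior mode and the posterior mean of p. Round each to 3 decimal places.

Posterior: Beta(10+15, 3+15) = Beta(25, 18).
Mode = (25−1)/(25+18−2) = 24/41 = 0.585.
Mean = 25/(25+18) = 25/43 = 0.581.

MAP = 0.585, posterior mean = 0.581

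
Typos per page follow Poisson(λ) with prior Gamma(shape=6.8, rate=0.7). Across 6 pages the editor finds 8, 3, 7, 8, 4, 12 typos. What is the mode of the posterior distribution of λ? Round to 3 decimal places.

Σ counts = 42. Posterior: Gamma(shape = 6.8+42 = 48.8, rate = 0.7+6 = 6.7).
Mode = (α−1)/β = 47.8/6.7 = 7.134.
Mean = α/β = 48.8/6.7 = 7.284.
This is the posterior mode — the MAP estimate.

7.134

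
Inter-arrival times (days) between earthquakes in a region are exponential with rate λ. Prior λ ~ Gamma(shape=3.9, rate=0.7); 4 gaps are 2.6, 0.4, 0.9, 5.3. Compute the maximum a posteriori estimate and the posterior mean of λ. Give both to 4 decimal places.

MAP = 0.6970, posterior mean = 0.7980

Σ times = 9.2. Posterior: Gamma(shape = 3.9+4 = 7.9, rate = 0.7+9.2 = 9.9).
Mode = (α−1)/β = 6.9/9.9 = 0.6970.
Mean = α/β = 7.9/9.9 = 0.7980.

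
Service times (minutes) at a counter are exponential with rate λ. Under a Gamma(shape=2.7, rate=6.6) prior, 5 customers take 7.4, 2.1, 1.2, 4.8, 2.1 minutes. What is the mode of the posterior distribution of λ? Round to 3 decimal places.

Σ times = 17.6. Posterior: Gamma(shape = 2.7+5 = 7.7, rate = 6.6+17.6 = 24.2).
Mode = (α−1)/β = 6.7/24.2 = 0.277.
Mean = α/β = 7.7/24.2 = 0.318.
This is the posterior mode — the MAP estimate.

0.277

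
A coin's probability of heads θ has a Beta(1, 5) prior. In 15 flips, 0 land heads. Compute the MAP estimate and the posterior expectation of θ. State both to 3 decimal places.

Posterior: Beta(1+0, 5+15) = Beta(1, 20).
Since α = 1 ≤ 1 and β > 1, the Beta density is monotone decreasing on [0,1]; the mode is at 0.
Mean = 1/(1+20) = 0.048.

MAP estimate = 0.000, posterior expectation = 0.048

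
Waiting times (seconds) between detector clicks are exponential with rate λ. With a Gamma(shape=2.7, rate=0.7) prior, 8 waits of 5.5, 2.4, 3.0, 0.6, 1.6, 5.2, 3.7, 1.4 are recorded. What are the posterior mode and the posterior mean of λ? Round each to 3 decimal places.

MAP = 0.402, posterior mean = 0.444

Σ times = 23.4. Posterior: Gamma(shape = 2.7+8 = 10.7, rate = 0.7+23.4 = 24.1).
Mode = (α−1)/β = 9.7/24.1 = 0.402.
Mean = α/β = 10.7/24.1 = 0.444.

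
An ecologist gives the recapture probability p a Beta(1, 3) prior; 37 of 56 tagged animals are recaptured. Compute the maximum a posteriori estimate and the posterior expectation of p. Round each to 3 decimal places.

Posterior: Beta(1+37, 3+19) = Beta(38, 22).
Mode = (38−1)/(38+22−2) = 37/58 = 0.638.
Mean = 38/(38+22) = 38/60 = 0.633.
The posterior is left-skewed, so the mode exceeds the mean.

MAP = 0.638; posterior mean = 0.633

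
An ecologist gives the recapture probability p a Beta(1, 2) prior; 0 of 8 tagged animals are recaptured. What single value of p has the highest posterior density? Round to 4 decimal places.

0.0000

Posterior: Beta(1+0, 2+8) = Beta(1, 10).
Since α = 1 ≤ 1 and β > 1, the Beta density is monotone decreasing on [0,1]; the mode is at 0.
Mean = 1/(1+10) = 0.0909.
This is the posterior mode — the MAP estimate.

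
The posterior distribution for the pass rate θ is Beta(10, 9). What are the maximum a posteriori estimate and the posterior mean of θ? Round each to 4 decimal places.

maximum a posteriori estimate = 0.5294, posterior mean = 0.5263

Mode = (10−1)/(10+9−2) = 9/17 = 0.5294.
Mean = 10/(10+9) = 10/19 = 0.5263.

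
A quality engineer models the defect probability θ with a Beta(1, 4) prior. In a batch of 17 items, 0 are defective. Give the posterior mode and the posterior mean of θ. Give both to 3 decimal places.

posterior mode = 0.000, posterior mean = 0.045

Posterior: Beta(1+0, 4+17) = Beta(1, 21).
Since α = 1 ≤ 1 and β > 1, the Beta density is monotone decreasing on [0,1]; the mode is at 0.
Mean = 1/(1+21) = 0.045.
Mean > mode: the posterior has a right tail.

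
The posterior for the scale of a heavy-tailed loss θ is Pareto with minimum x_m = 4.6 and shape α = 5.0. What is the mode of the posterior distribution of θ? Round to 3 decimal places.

4.600

The Pareto density is strictly decreasing on [x_m, ∞), so the mode is x_m = 4.600.
Mean = α·x_m/(α−1) = 5.0·4.6/4.0 = 5.750.
This is the posterior mode — the MAP estimate.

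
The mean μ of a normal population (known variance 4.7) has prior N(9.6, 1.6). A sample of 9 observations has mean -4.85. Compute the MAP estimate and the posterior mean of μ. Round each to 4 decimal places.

μ_MAP = -1.2942, E[μ|data] = -1.2942

Posterior for μ is Normal. Precision-weighted mean: (1/1.6·9.6 + 9/4.7·-4.85) / (1/1.6 + 9/4.7) = -1.2942.
A Normal posterior is symmetric, so mode = mean.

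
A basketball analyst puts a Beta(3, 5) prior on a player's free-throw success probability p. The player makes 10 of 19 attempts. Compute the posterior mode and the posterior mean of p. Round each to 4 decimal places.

Posterior: Beta(3+10, 5+9) = Beta(13, 14).
Mode = (13−1)/(13+14−2) = 12/25 = 0.4800.
Mean = 13/(13+14) = 13/27 = 0.4815.
Right-skewed posterior ⇒ mode < mean.

p_MAP = 0.4800, E[p|data] = 0.4815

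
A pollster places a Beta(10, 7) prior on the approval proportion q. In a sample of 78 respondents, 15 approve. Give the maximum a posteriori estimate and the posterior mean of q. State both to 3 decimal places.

q_MAP = 0.258, E[q|data] = 0.263

Posterior: Beta(10+15, 7+63) = Beta(25, 70).
Mode = (25−1)/(25+70−2) = 24/93 = 0.258.
Mean = 25/(25+70) = 25/95 = 0.263.
Mean > mode: the posterior has a right tail.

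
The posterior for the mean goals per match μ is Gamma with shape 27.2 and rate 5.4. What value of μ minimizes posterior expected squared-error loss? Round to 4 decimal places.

Mode = (α−1)/β = 26.2/5.4 = 4.8519.
Mean = α/β = 27.2/5.4 = 5.0370.
Squared-error loss ⇒ the optimal estimator is the posterior mean.

5.0370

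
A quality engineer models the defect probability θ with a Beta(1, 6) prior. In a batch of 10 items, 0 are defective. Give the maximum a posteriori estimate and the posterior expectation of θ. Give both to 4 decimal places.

Posterior: Beta(1+0, 6+10) = Beta(1, 16).
Since α = 1 ≤ 1 and β > 1, the Beta density is monotone decreasing on [0,1]; the mode is at 0.
Mean = 1/(1+16) = 0.0588.

θ_MAP = 0.0000, E[θ|data] = 0.0588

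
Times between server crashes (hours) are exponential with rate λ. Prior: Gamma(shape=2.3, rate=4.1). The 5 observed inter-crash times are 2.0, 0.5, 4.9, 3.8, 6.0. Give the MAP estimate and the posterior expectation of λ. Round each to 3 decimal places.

Σ times = 17.2. Posterior: Gamma(shape = 2.3+5 = 7.3, rate = 4.1+17.2 = 21.3).
Mode = (α−1)/β = 6.3/21.3 = 0.296.
Mean = α/β = 7.3/21.3 = 0.343.

MAP = 0.296; posterior mean = 0.343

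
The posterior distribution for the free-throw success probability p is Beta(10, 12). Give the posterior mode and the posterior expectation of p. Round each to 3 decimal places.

MAP: 0.450. Posterior mean: 0.455.

Mode = (10−1)/(10+12−2) = 9/20 = 0.450.
Mean = 10/(10+12) = 10/22 = 0.455.
The mean is pulled above the mode by the posterior's right skew.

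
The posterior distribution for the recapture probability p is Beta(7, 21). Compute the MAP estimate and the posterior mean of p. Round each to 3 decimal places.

Mode = (7−1)/(7+21−2) = 6/26 = 0.231.
Mean = 7/(7+21) = 7/28 = 0.250.

MAP = 0.231, posterior mean = 0.250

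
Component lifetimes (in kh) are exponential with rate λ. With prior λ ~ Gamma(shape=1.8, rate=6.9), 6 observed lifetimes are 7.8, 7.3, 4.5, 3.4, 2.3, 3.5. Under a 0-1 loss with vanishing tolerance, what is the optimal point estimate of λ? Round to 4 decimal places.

0.1905

Σ times = 28.8. Posterior: Gamma(shape = 1.8+6 = 7.8, rate = 6.9+28.8 = 35.7).
Mode = (α−1)/β = 6.8/35.7 = 0.1905.
Mean = α/β = 7.8/35.7 = 0.2185.
This is the posterior mode — the MAP estimate.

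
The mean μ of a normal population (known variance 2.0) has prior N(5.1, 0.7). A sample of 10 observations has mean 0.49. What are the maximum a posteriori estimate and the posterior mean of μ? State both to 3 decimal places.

Posterior for μ is Normal. Precision-weighted mean: (1/0.7·5.1 + 10/2.0·0.49) / (1/0.7 + 10/2.0) = 1.514.
A Normal posterior is symmetric, so mode = mean.

MAP = 1.514; posterior mean = 1.514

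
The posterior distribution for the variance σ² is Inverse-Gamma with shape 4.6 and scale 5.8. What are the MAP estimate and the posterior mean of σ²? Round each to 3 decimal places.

Mode = β/(α+1) = 5.8/5.6 = 1.036.
Mean = β/(α−1) = 5.8/3.6 = 1.611.
Mean > mode: the posterior has a right tail.

MAP: 1.036. Posterior mean: 1.611.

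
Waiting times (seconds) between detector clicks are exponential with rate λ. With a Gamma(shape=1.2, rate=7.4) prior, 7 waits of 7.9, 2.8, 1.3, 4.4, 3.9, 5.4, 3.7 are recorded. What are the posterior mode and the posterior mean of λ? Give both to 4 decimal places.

Σ times = 29.4. Posterior: Gamma(shape = 1.2+7 = 8.2, rate = 7.4+29.4 = 36.8).
Mode = (α−1)/β = 7.2/36.8 = 0.1957.
Mean = α/β = 8.2/36.8 = 0.2228.
The mean is pulled above the mode by the posterior's right skew.

posterior mode = 0.1957, posterior mean = 0.2228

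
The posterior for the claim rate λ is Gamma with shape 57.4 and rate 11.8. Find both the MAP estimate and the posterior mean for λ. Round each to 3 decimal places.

Mode = (α−1)/β = 56.4/11.8 = 4.780.
Mean = α/β = 57.4/11.8 = 4.864.
The mean is pulled above the mode by the posterior's right skew.

MAP estimate = 4.780, posterior mean = 4.864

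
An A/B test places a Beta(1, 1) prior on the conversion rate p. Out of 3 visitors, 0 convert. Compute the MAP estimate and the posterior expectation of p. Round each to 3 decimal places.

MAP estimate = 0.000, posterior expectation = 0.200

Posterior: Beta(1+0, 1+3) = Beta(1, 4).
Since α = 1 ≤ 1 and β > 1, the Beta density is monotone decreasing on [0,1]; the mode is at 0.
Mean = 1/(1+4) = 0.200.
Right-skewed posterior ⇒ mode < mean.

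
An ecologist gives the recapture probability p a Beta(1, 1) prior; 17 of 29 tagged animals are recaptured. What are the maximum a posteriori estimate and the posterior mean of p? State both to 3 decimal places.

Posterior: Beta(1+17, 1+12) = Beta(18, 13).
Mode = (18−1)/(18+13−2) = 17/29 = 0.586.
Mean = 18/(18+13) = 18/31 = 0.581.

MAP: 0.586. Posterior mean: 0.581.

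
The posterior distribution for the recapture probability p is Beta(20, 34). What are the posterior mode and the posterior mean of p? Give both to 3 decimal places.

MAP = 0.365; posterior mean = 0.370

Mode = (20−1)/(20+34−2) = 19/52 = 0.365.
Mean = 20/(20+34) = 20/54 = 0.370.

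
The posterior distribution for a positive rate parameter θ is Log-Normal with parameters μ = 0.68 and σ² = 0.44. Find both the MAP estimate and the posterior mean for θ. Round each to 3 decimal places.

Mode = exp(μ − σ²) = exp(0.24) = 1.271.
Mean = exp(μ + σ²/2) = exp(0.900) = 2.460.

θ_MAP = 1.271, E[θ|data] = 2.460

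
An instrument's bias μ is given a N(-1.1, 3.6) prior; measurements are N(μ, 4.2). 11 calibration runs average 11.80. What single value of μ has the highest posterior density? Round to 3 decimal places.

10.563

Posterior for μ is Normal. Precision-weighted mean: (1/3.6·-1.1 + 11/4.2·11.80) / (1/3.6 + 11/4.2) = 10.563.
A Normal posterior is symmetric, so mode = mean.
This is the posterior mode — the MAP estimate.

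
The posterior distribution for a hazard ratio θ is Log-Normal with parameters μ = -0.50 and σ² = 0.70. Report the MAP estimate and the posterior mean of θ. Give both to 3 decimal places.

Mode = exp(μ − σ²) = exp(-1.20) = 0.301.
Mean = exp(μ + σ²/2) = exp(-0.150) = 0.861.
Mean > mode: the posterior has a right tail.

MAP = 0.301, posterior mean = 0.861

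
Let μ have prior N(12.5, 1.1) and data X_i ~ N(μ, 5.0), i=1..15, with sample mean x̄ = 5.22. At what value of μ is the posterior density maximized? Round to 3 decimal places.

Posterior for μ is Normal. Precision-weighted mean: (1/1.1·12.5 + 15/5.0·5.22) / (1/1.1 + 15/5.0) = 6.913.
A Normal posterior is symmetric, so mode = mean.
This is the posterior mode — the MAP estimate.

6.913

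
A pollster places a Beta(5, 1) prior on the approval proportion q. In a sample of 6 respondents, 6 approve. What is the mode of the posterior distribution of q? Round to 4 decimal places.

Posterior: Beta(5+6, 1+0) = Beta(11, 1).
Since β = 1 ≤ 1 and α > 1, the Beta density is monotone increasing on [0,1]; the mode is at 1.
Mean = 11/(11+1) = 0.9167.
This is the posterior mode — the MAP estimate.

1.0000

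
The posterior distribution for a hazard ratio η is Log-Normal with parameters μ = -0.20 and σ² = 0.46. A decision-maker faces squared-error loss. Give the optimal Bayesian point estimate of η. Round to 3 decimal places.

1.030

Mode = exp(μ − σ²) = exp(-0.66) = 0.517.
Mean = exp(μ + σ²/2) = exp(0.030) = 1.030.
Squared-error loss ⇒ the optimal estimator is the posterior mean.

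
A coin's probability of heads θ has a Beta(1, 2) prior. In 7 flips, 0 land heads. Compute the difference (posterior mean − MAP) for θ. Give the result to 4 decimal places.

Posterior: Beta(1+0, 2+7) = Beta(1, 9).
Since α = 1 ≤ 1 and β > 1, the Beta density is monotone decreasing on [0,1]; the mode is at 0.
Mean = 1/(1+9) = 0.1000.
Difference = 0.1000 − 0.0000 = 0.1000.
The mean is pulled above the mode by the posterior's right skew.

0.1000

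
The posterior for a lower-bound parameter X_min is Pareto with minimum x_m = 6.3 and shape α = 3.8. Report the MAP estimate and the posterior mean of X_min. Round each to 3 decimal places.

X_min_MAP = 6.300, E[X_min|data] = 8.550

The Pareto density is strictly decreasing on [x_m, ∞), so the mode is x_m = 6.300.
Mean = α·x_m/(α−1) = 3.8·6.3/2.8 = 8.550.
The posterior is right-skewed, so the mean exceeds the mode.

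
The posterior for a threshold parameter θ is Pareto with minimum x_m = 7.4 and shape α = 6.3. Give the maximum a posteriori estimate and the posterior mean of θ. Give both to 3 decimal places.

maximum a posteriori estimate = 7.400, posterior mean = 8.796

The Pareto density is strictly decreasing on [x_m, ∞), so the mode is x_m = 7.400.
Mean = α·x_m/(α−1) = 6.3·7.4/5.3 = 8.796.
The posterior is right-skewed, so the mean exceeds the mode.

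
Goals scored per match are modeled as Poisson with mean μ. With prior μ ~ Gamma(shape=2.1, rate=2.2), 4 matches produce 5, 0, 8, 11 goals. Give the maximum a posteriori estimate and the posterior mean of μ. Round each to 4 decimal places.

Σ counts = 24. Posterior: Gamma(shape = 2.1+24 = 26.1, rate = 2.2+4 = 6.2).
Mode = (α−1)/β = 25.1/6.2 = 4.0484.
Mean = α/β = 26.1/6.2 = 4.2097.

MAP = 4.0484; posterior mean = 4.2097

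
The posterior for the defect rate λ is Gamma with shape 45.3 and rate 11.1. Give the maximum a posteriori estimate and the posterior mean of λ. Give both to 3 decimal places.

MAP = 3.991, posterior mean = 4.081

Mode = (α−1)/β = 44.3/11.1 = 3.991.
Mean = α/β = 45.3/11.1 = 4.081.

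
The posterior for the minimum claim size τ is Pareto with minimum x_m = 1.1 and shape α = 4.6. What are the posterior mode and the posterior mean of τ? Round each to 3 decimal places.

MAP: 1.100. Posterior mean: 1.406.

The Pareto density is strictly decreasing on [x_m, ∞), so the mode is x_m = 1.100.
Mean = α·x_m/(α−1) = 4.6·1.1/3.6 = 1.406.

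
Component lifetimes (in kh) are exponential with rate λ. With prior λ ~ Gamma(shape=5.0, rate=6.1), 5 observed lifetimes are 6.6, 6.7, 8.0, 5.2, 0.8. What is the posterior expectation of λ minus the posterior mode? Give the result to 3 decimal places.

Σ times = 27.3. Posterior: Gamma(shape = 5.0+5 = 10.0, rate = 6.1+27.3 = 33.4).
Mode = (α−1)/β = 9.0/33.4 = 0.269.
Mean = α/β = 10.0/33.4 = 0.299.
Difference = 0.299 − 0.269 = 0.030.
The posterior is right-skewed, so the mean exceeds the mode.

0.030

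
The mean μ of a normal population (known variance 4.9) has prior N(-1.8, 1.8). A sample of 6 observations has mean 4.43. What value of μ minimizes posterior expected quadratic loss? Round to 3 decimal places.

2.486

Posterior for μ is Normal. Precision-weighted mean: (1/1.8·-1.8 + 6/4.9·4.43) / (1/1.8 + 6/4.9) = 2.486.
A Normal posterior is symmetric, so mode = mean.
Quadratic loss ⇒ the optimal estimator is the posterior mean.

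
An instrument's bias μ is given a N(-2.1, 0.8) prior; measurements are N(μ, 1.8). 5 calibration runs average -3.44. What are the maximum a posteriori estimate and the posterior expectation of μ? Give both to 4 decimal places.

maximum a posteriori estimate = -3.0241, posterior expectation = -3.0241

Posterior for μ is Normal. Precision-weighted mean: (1/0.8·-2.1 + 5/1.8·-3.44) / (1/0.8 + 5/1.8) = -3.0241.
A Normal posterior is symmetric, so mode = mean.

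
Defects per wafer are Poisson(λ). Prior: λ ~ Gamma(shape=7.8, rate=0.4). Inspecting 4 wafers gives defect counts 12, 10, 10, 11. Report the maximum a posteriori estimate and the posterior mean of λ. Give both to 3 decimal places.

MAP: 11.318. Posterior mean: 11.545.

Σ counts = 43. Posterior: Gamma(shape = 7.8+43 = 50.8, rate = 0.4+4 = 4.4).
Mode = (α−1)/β = 49.8/4.4 = 11.318.
Mean = α/β = 50.8/4.4 = 11.545.
Mean > mode: the posterior has a right tail.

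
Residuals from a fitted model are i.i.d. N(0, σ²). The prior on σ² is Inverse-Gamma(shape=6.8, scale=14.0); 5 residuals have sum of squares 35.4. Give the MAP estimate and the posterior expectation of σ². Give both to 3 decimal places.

σ²_MAP = 3.078, E[σ²|data] = 3.819

Posterior: Inverse-Gamma(shape = 6.8+5/2 = 9.3, scale = 14.0+35.4/2 = 31.7).
Mode = β/(α+1) = 31.7/10.3 = 3.078.
Mean = β/(α−1) = 31.7/8.3 = 3.819.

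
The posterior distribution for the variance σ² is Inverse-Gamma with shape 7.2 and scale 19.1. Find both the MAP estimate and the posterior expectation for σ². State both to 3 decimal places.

Mode = β/(α+1) = 19.1/8.2 = 2.329.
Mean = β/(α−1) = 19.1/6.2 = 3.081.
The mean is pulled above the mode by the posterior's right skew.

MAP = 2.329, posterior mean = 3.081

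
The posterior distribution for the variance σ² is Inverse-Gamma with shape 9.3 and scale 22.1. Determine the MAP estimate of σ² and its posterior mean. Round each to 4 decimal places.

Mode = β/(α+1) = 22.1/10.3 = 2.1456.
Mean = β/(α−1) = 22.1/8.3 = 2.6627.
The mean is pulled above the mode by the posterior's right skew.

MAP = 2.1456, posterior mean = 2.6627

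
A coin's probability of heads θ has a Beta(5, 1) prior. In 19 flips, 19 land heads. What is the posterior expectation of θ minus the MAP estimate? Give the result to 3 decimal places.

Posterior: Beta(5+19, 1+0) = Beta(24, 1).
Since β = 1 ≤ 1 and α > 1, the Beta density is monotone increasing on [0,1]; the mode is at 1.
Mean = 24/(24+1) = 0.960.
Difference = 0.960 − 1.000 = -0.040.

-0.040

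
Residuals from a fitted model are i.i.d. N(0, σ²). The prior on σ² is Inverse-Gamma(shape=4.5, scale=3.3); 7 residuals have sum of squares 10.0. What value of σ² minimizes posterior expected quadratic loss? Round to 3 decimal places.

1.186

Posterior: Inverse-Gamma(shape = 4.5+7/2 = 8.0, scale = 3.3+10.0/2 = 8.3).
Mode = β/(α+1) = 8.3/9.0 = 0.922.
Mean = β/(α−1) = 8.3/7.0 = 1.186.
Quadratic loss ⇒ the optimal estimator is the posterior mean.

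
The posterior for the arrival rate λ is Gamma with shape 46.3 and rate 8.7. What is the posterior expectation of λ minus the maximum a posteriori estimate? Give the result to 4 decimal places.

Mode = (α−1)/β = 45.3/8.7 = 5.2069.
Mean = α/β = 46.3/8.7 = 5.3218.
Difference = 5.3218 − 5.2069 = 0.1149.

0.1149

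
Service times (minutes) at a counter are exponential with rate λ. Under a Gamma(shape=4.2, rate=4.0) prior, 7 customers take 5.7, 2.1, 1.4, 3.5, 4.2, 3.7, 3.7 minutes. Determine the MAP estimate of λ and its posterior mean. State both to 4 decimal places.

MAP estimate = 0.3604, posterior mean = 0.3958

Σ times = 24.3. Posterior: Gamma(shape = 4.2+7 = 11.2, rate = 4.0+24.3 = 28.3).
Mode = (α−1)/β = 10.2/28.3 = 0.3604.
Mean = α/β = 11.2/28.3 = 0.3958.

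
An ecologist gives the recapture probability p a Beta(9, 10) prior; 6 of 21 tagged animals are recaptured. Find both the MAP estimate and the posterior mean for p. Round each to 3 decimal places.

MAP = 0.368, posterior mean = 0.375

Posterior: Beta(9+6, 10+15) = Beta(15, 25).
Mode = (15−1)/(15+25−2) = 14/38 = 0.368.
Mean = 15/(15+25) = 15/40 = 0.375.
The mean is pulled above the mode by the posterior's right skew.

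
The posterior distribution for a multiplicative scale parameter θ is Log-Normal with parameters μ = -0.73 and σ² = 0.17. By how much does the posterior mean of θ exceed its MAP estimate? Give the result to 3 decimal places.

0.118

Mode = exp(μ − σ²) = exp(-0.90) = 0.407.
Mean = exp(μ + σ²/2) = exp(-0.645) = 0.525.
Difference = 0.525 − 0.407 = 0.118.
Right-skewed posterior ⇒ mode < mean.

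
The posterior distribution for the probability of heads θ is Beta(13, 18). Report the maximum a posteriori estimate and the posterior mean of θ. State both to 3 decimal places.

MAP = 0.414, posterior mean = 0.419

Mode = (13−1)/(13+18−2) = 12/29 = 0.414.
Mean = 13/(13+18) = 13/31 = 0.419.
The posterior is right-skewed, so the mean exceeds the mode.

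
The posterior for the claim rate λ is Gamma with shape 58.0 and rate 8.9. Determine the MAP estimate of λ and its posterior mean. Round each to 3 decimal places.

MAP = 6.404, posterior mean = 6.517

Mode = (α−1)/β = 57.0/8.9 = 6.404.
Mean = α/β = 58.0/8.9 = 6.517.
Mean > mode: the posterior has a right tail.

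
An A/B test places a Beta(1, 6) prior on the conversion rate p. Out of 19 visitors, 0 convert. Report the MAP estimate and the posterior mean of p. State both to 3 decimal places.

Posterior: Beta(1+0, 6+19) = Beta(1, 25).
Since α = 1 ≤ 1 and β > 1, the Beta density is monotone decreasing on [0,1]; the mode is at 0.
Mean = 1/(1+25) = 0.038.
The posterior is right-skewed, so the mean exceeds the mode.

MAP = 0.000; posterior mean = 0.038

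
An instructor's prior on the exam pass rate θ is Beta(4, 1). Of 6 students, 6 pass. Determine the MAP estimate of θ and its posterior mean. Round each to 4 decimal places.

Posterior: Beta(4+6, 1+0) = Beta(10, 1).
Since β = 1 ≤ 1 and α > 1, the Beta density is monotone increasing on [0,1]; the mode is at 1.
Mean = 10/(10+1) = 0.9091.

θ_MAP = 1.0000, E[θ|data] = 0.9091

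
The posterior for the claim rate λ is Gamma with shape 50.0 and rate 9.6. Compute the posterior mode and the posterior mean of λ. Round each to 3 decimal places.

Mode = (α−1)/β = 49.0/9.6 = 5.104.
Mean = α/β = 50.0/9.6 = 5.208.
Right-skewed posterior ⇒ mode < mean.

MAP = 5.104; posterior mean = 5.208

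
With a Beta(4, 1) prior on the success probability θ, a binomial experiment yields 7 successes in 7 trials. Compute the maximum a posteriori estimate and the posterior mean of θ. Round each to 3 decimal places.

Posterior: Beta(4+7, 1+0) = Beta(11, 1).
Since β = 1 ≤ 1 and α > 1, the Beta density is monotone increasing on [0,1]; the mode is at 1.
Mean = 11/(11+1) = 0.917.
Mode > mean: the posterior has a left tail.

MAP = 1.000; posterior mean = 0.917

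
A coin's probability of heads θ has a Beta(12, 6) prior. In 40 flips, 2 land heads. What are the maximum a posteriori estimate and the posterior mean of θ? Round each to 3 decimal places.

θ_MAP = 0.232, E[θ|data] = 0.241

Posterior: Beta(12+2, 6+38) = Beta(14, 44).
Mode = (14−1)/(14+44−2) = 13/56 = 0.232.
Mean = 14/(14+44) = 14/58 = 0.241.
The posterior is right-skewed, so the mean exceeds the mode.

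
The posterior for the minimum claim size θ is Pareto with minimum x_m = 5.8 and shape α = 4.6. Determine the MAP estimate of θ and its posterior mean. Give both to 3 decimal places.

MAP: 5.800. Posterior mean: 7.411.

The Pareto density is strictly decreasing on [x_m, ∞), so the mode is x_m = 5.800.
Mean = α·x_m/(α−1) = 4.6·5.8/3.6 = 7.411.
Mean > mode: the posterior has a right tail.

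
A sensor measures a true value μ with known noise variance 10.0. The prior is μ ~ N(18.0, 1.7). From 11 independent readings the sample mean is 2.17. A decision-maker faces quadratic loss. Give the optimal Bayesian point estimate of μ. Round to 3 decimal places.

7.686

Posterior for μ is Normal. Precision-weighted mean: (1/1.7·18.0 + 11/10.0·2.17) / (1/1.7 + 11/10.0) = 7.686.
A Normal posterior is symmetric, so mode = mean.
Quadratic loss ⇒ the optimal estimator is the posterior mean.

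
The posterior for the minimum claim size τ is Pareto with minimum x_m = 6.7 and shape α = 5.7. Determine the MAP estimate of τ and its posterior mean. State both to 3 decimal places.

The Pareto density is strictly decreasing on [x_m, ∞), so the mode is x_m = 6.700.
Mean = α·x_m/(α−1) = 5.7·6.7/4.7 = 8.126.
The mean is pulled above the mode by the posterior's right skew.

MAP = 6.700; posterior mean = 8.126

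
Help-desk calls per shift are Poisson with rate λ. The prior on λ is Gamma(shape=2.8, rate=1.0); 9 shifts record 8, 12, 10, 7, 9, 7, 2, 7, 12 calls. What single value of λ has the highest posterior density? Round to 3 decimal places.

Σ counts = 74. Posterior: Gamma(shape = 2.8+74 = 76.8, rate = 1.0+9 = 10.0).
Mode = (α−1)/β = 75.8/10.0 = 7.580.
Mean = α/β = 76.8/10.0 = 7.680.
This is the posterior mode — the MAP estimate.

7.580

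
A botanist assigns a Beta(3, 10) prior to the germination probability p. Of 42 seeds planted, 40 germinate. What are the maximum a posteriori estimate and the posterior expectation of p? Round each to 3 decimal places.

MAP = 0.792; posterior mean = 0.782

Posterior: Beta(3+40, 10+2) = Beta(43, 12).
Mode = (43−1)/(43+12−2) = 42/53 = 0.792.
Mean = 43/(43+12) = 43/55 = 0.782.
The posterior is left-skewed, so the mode exceeds the mean.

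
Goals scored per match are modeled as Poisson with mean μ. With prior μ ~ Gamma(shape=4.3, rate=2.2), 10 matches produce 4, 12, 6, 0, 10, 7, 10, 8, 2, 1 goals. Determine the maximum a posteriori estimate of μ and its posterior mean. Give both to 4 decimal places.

MAP = 5.1885; posterior mean = 5.2705

Σ counts = 60. Posterior: Gamma(shape = 4.3+60 = 64.3, rate = 2.2+10 = 12.2).
Mode = (α−1)/β = 63.3/12.2 = 5.1885.
Mean = α/β = 64.3/12.2 = 5.2705.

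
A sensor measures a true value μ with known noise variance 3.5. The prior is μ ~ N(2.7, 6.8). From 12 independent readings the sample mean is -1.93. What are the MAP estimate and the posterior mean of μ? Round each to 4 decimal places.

Posterior for μ is Normal. Precision-weighted mean: (1/6.8·2.7 + 12/3.5·-1.93) / (1/6.8 + 12/3.5) = -1.7396.
A Normal posterior is symmetric, so mode = mean.

MAP estimate = -1.7396, posterior mean = -1.7396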